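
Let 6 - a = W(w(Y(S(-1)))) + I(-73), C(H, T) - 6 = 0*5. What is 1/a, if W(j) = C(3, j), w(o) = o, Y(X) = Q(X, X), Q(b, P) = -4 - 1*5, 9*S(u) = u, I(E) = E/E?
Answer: -1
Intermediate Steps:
I(E) = 1
S(u) = u/9
Q(b, P) = -9 (Q(b, P) = -4 - 5 = -9)
Y(X) = -9
C(H, T) = 6 (C(H, T) = 6 + 0*5 = 6 + 0 = 6)
W(j) = 6
a = -1 (a = 6 - (6 + 1) = 6 - 1*7 = 6 - 7 = -1)
1/a = 1/(-1) = -1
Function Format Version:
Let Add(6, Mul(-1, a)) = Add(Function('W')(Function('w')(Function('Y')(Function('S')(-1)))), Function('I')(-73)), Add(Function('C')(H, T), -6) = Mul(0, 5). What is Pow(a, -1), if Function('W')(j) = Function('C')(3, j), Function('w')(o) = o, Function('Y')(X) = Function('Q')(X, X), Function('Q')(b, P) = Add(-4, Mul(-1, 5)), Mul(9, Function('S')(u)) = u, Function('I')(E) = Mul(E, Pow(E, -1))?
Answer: -1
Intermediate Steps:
Function('I')(E) = 1
Function('S')(u) = Mul(Rational(1, 9), u)
Function('Q')(b, P) = -9 (Function('Q')(b, P) = Add(-4, -5) = -9)
Function('Y')(X) = -9
Function('C')(H, T) = 6 (Function('C')(H, T) = Add(6, Mul(0, 5)) = Add(6, 0) = 6)
Function('W')(j) = 6
a = -1 (a = Add(6, Mul(-1, Add(6, 1))) = Add(6, Mul(-1, 7)) = Add(6, -7) = -1)
Pow(a, -1) = Pow(-1, -1) = -1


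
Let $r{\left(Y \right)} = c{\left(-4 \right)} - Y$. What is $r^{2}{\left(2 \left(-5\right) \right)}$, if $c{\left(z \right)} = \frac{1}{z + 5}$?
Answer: $121$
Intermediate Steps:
$c{\left(z \right)} = \frac{1}{5 + z}$
$r{\left(Y \right)} = 1 - Y$ ($r{\left(Y \right)} = \frac{1}{5 - 4} - Y = 1^{-1} - Y = 1 - Y$)
$r^{2}{\left(2 \left(-5\right) \right)} = \left(1 - 2 \left(-5\right)\right)^{2} = \left(1 - -10\right)^{2} = \left(1 + 10\right)^{2} = 11^{2} = 121$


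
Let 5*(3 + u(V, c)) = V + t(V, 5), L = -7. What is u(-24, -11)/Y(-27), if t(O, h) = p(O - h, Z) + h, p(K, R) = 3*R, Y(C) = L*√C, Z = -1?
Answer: -37*I*√3/315 ≈ -0.20345*I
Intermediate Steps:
Y(C) = -7*√C
t(O, h) = -3 + h (t(O, h) = 3*(-1) + h = -3 + h)
u(V, c) = -13/5 + V/5 (u(V, c) = -3 + (V + (-3 + 5))/5 = -3 + (V + 2)/5 = -3 + (2 + V)/5 = -3 + (⅖ + V/5) = -13/5 + V/5)
u(-24, -11)/Y(-27) = (-13/5 + (⅕)*(-24))/((-21*I*√3)) = (-13/5 - 24/5)/((-21*I*√3)) = -37*I*√3/63/5 = -37*I*√3/315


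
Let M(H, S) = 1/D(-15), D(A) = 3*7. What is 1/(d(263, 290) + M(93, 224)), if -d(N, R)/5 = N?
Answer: -21/27614 ≈ -0.00076048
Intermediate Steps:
D(A) = 21
d(N, R) = -5*N
M(H, S) = 1/21
1/(d(263, 290) + M(93, 224)) = 1/(-5*263 + 1/21) = 1/(-1315 + 1/21) = 1/(-27614/21) = -21/27614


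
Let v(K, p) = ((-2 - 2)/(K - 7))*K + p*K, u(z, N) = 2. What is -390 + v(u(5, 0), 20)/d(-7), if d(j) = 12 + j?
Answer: -9542/25 ≈ -381.68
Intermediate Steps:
v(K, p) = K*p - 4*K/(-7 + K) (v(K, p) = (-4/(-7 + K))*K + K*p = -4*K/(-7 + K) + K*p = K*p - 4*K/(-7 + K))
-390 + v(u(5, 0), 20)/d(-7) = -390 + (2*(-4 - 7*20 + 2*20)/(-7 + 2))/(12 - 7) = -390 + (2*(-4 - 140 + 40)/(-5))/5 = -390 + (2*(-1/5)*(-104))/5 = -390 + (1/5)*(208/5) = -390 + 208/25 = -9542/25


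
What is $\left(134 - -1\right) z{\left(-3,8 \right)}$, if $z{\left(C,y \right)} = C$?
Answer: $-405$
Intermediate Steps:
$\left(134 - -1\right) z{\left(-3,8 \right)} = \left(134 - -1\right) \left(-3\right) = \left(134 + \left(-72 + 73\right)\right) \left(-3\right) = \left(134 + 1\right) \left(-3\right) = 135 \left(-3\right) = -405$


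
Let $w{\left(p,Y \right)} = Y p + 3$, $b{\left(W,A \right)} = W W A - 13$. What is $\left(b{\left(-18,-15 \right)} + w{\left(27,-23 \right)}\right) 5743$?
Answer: $-31534813$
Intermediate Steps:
$b{\left(W,A \right)} = -13 + A W^{2}$ ($b{\left(W,A \right)} = W^{2} A - 13 = A W^{2} - 13 = -13 + A W^{2}$)
$w{\left(p,Y \right)} = 3 + Y p$
$\left(b{\left(-18,-15 \right)} + w{\left(27,-23 \right)}\right) 5743 = \left(\left(-13 - 15 \left(-18\right)^{2}\right) + \left(3 - 621\right)\right) 5743 = \left(\left(-13 - 4860\right) + \left(3 - 621\right)\right) 5743 = \left(\left(-13 - 4860\right) - 618\right) 5743 = \left(-4873 - 618\right) 5743 = \left(-5491\right) 5743 = -31534813$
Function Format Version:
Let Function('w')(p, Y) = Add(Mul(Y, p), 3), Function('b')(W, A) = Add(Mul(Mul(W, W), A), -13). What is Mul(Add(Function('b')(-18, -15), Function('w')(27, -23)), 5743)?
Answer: -31534813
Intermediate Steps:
Function('b')(W, A) = Add(-13, Mul(A, Pow(W, 2))) (Function('b')(W, A) = Add(Mul(Pow(W, 2), A), -13) = Add(Mul(A, Pow(W, 2)), -13) = Add(-13, Mul(A, Pow(W, 2))))
Function('w')(p, Y) = Add(3, Mul(Y, p))
Mul(Add(Function('b')(-18, -15), Function('w')(27, -23)), 5743) = Mul(Add(Add(-13, Mul(-15, Pow(-18, 2))), Add(3, Mul(-23, 27))), 5743) = Mul(Add(Add(-13, Mul(-15, 324)), Add(3, -621)), 5743) = Mul(Add(Add(-13, -4860), -618), 5743) = Mul(Add(-4873, -618), 5743) = Mul(-5491, 5743) = -31534813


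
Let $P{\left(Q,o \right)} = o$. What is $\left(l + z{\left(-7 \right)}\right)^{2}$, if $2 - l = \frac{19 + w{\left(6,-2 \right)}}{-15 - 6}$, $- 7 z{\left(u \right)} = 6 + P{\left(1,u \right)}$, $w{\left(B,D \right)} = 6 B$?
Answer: $\frac{10000}{441} \approx 22.676$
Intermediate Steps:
$z{\left(u \right)} = - \frac{6}{7} - \frac{u}{7}$ ($z{\left(u \right)} = - \frac{6 + u}{7} = - \frac{6}{7} - \frac{u}{7}$)
$l = \frac{97}{21}$ ($l = 2 - \frac{19 + 6 \cdot 6}{-15 - 6} = 2 - \frac{19 + 36}{-21} = 2 - 55 \left(- \frac{1}{21}\right) = 2 - - \frac{55}{21} = 2 + \frac{55}{21} = \frac{97}{21} \approx 4.619$)
$\left(l + z{\left(-7 \right)}\right)^{2} = \left(\frac{97}{21} - - \frac{1}{7}\right)^{2} = \left(\frac{97}{21} + \left(- \frac{6}{7} + 1\right)\right)^{2} = \left(\frac{97}{21} + \frac{1}{7}\right)^{2} = \left(\frac{100}{21}\right)^{2} = \frac{10000}{441}$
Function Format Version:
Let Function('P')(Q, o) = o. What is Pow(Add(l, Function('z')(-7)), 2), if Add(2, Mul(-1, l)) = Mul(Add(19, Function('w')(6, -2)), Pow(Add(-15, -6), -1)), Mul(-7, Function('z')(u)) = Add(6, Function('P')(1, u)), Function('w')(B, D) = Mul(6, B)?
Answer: Rational(10000, 441) ≈ 22.676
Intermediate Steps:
Function('z')(u) = Add(Rational(-6, 7), Mul(Rational(-1, 7), u)) (Function('z')(u) = Mul(Rational(-1, 7), Add(6, u)) = Add(Rational(-6, 7), Mul(Rational(-1, 7), u)))
l = Rational(97, 21) (l = Add(2, Mul(-1, Mul(Add(19, Mul(6, 6)), Pow(Add(-15, -6), -1)))) = Add(2, Mul(-1, Mul(Add(19, 36), Pow(-21, -1)))) = Add(2, Mul(-1, Mul(55, Rational(-1, 21)))) = Add(2, Mul(-1, Rational(-55, 21))) = Add(2, Rational(55, 21)) = Rational(97, 21) ≈ 4.6190)
Pow(Add(l, Function('z')(-7)), 2) = Pow(Add(Rational(97, 21), Add(Rational(-6, 7), Mul(Rational(-1, 7), -7))), 2) = Pow(Add(Rational(97, 21), Add(Rational(-6, 7), 1)), 2) = Pow(Add(Rational(97, 21), Rational(1, 7)), 2) = Pow(Rational(100, 21), 2) = Rational(10000, 441)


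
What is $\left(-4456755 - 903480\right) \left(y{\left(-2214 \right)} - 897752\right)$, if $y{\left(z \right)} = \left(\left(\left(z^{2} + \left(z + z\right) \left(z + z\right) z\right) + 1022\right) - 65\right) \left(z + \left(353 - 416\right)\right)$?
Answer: $-529774006702735422465$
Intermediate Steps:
$y{\left(z \right)} = \left(-63 + z\right) \left(957 + z^{2} + 4 z^{3}\right)$ ($y{\left(z \right)} = \left(\left(\left(z^{2} + 2 z 2 z z\right) + 1022\right) - 65\right) \left(z - 63\right) = \left(\left(\left(z^{2} + 4 z^{2} z\right) + 1022\right) - 65\right) \left(-63 + z\right) = \left(\left(\left(z^{2} + 4 z^{3}\right) + 1022\right) - 65\right) \left(-63 + z\right) = \left(\left(1022 + z^{2} + 4 z^{3}\right) - 65\right) \left(-63 + z\right) = \left(957 + z^{2} + 4 z^{3}\right) \left(-63 + z\right) = \left(-63 + z\right) \left(957 + z^{2} + 4 z^{3}\right)$)
$\left(-4456755 - 903480\right) \left(y{\left(-2214 \right)} - 897752\right) = \left(-4456755 - 903480\right) \left(\left(-60291 - 251 \left(-2214\right)^{3} - 63 \left(-2214\right)^{2} + 4 \left(-2214\right)^{4} + 957 \left(-2214\right)\right) - 897752\right) = - 5360235 \left(\left(-60291 - -2723996662344 - 308813148 + 4 \cdot 24027604025616 - 2118798\right) - 897752\right) = - 5360235 \left(\left(-60291 + 2723996662344 - 308813148 + 96110416102464 - 2118798\right) - 897752\right) = - 5360235 \left(98834101772571 - 897752\right) = \left(-5360235\right) 98834100874819 = -529774006702735422465$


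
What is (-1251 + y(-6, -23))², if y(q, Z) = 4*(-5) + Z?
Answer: 1674436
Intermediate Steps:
y(q, Z) = -20 + Z
(-1251 + y(-6, -23))² = (-1251 + (-20 - 23))² = (-1251 - 43)² = (-1294)² = 1674436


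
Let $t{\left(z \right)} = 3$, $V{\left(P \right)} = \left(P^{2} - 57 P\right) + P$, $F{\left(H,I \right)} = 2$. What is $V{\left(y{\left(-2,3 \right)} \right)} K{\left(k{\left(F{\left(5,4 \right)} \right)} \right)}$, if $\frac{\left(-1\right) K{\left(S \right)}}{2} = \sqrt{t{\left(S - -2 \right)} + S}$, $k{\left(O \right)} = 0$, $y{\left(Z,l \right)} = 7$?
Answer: $686 \sqrt{3} \approx 1188.2$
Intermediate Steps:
$V{\left(P \right)} = P^{2} - 56 P$
$K{\left(S \right)} = - 2 \sqrt{3 + S}$
$V{\left(y{\left(-2,3 \right)} \right)} K{\left(k{\left(F{\left(5,4 \right)} \right)} \right)} = 7 \left(-56 + 7\right) \left(- 2 \sqrt{3 + 0}\right) = 7 \left(-49\right) \left(- 2 \sqrt{3}\right) = - 343 \left(- 2 \sqrt{3}\right) = 686 \sqrt{3}$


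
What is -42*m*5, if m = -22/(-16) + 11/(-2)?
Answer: 3465/4 ≈ 866.25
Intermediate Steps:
m = -33/8 (m = -22*(-1/16) + 11*(-1/2) = 11/8 - 11/2 = -33/8 ≈ -4.1250)
-42*m*5 = -42*(-33/8)*5 = (693/4)*5 = 3465/4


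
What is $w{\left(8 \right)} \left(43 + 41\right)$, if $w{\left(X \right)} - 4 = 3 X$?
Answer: $2352$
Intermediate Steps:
$w{\left(X \right)} = 4 + 3 X$
$w{\left(8 \right)} \left(43 + 41\right) = \left(4 + 3 \cdot 8\right) \left(43 + 41\right) = \left(4 + 24\right) 84 = 28 \cdot 84 = 2352$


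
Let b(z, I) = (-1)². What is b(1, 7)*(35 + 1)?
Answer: 36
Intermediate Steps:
b(z, I) = 1
b(1, 7)*(35 + 1) = 1*(35 + 1) = 1*36 = 36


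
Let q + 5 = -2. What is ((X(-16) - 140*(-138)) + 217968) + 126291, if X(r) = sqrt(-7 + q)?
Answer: 363579 + I*sqrt(14) ≈ 3.6358e+5 + 3.7417*I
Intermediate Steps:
q = -7 (q = -5 - 2 = -7)
X(r) = I*sqrt(14) (X(r) = sqrt(-7 - 7) = sqrt(-14) = I*sqrt(14))
((X(-16) - 140*(-138)) + 217968) + 126291 = ((I*sqrt(14) - 140*(-138)) + 217968) + 126291 = ((I*sqrt(14) + 19320) + 217968) + 126291 = ((19320 + I*sqrt(14)) + 217968) + 126291 = (237288 + I*sqrt(14)) + 126291 = 363579 + I*sqrt(14)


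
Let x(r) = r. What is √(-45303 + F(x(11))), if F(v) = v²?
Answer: I*√45182 ≈ 212.56*I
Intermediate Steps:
√(-45303 + F(x(11))) = √(-45303 + 11²) = √(-45303 + 121) = √(-45182) = I*√45182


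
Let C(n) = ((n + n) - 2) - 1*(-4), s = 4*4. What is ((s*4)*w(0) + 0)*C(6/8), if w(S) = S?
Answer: 0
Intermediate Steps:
s = 16
C(n) = 2 + 2*n (C(n) = (2*n - 2) + 4 = (-2 + 2*n) + 4 = 2 + 2*n)
((s*4)*w(0) + 0)*C(6/8) = ((16*4)*0 + 0)*(2 + 2*(6/8)) = (64*0 + 0)*(2 + 2*(6*(⅛))) = (0 + 0)*(2 + 2*(¾)) = 0*(2 + 3/2) = 0*(7/2) = 0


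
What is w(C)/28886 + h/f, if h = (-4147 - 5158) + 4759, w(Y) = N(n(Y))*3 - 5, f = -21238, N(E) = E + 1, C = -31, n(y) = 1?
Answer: 65668497/306740434 ≈ 0.21408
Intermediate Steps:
N(E) = 1 + E
w(Y) = 1 (w(Y) = (1 + 1)*3 - 5 = 2*3 - 5 = 6 - 5 = 1)
h = -4546 (h = -9305 + 4759 = -4546)
w(C)/28886 + h/f = 1/28886 - 4546/(-21238) = 1*(1/28886) - 4546*(-1/21238) = 1/28886 + 2273/10619 = 65668497/306740434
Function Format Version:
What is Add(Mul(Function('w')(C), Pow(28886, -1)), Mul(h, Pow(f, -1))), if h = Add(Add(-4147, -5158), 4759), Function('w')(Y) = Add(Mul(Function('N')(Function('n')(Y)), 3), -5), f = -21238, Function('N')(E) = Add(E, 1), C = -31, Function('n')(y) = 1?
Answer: Rational(65668497, 306740434) ≈ 0.21408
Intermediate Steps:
Function('N')(E) = Add(1, E)
Function('w')(Y) = 1 (Function('w')(Y) = Add(Mul(Add(1, 1), 3), -5) = Add(Mul(2, 3), -5) = Add(6, -5) = 1)
h = -4546 (h = Add(-9305, 4759) = -4546)
Add(Mul(Function('w')(C), Pow(28886, -1)), Mul(h, Pow(f, -1))) = Add(Mul(1, Pow(28886, -1)), Mul(-4546, Pow(-21238, -1))) = Add(Mul(1, Rational(1, 28886)), Mul(-4546, Rational(-1, 21238))) = Add(Rational(1, 28886), Rational(2273, 10619)) = Rational(65668497, 306740434)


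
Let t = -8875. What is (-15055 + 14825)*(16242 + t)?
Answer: -1694410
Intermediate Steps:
(-15055 + 14825)*(16242 + t) = (-15055 + 14825)*(16242 - 8875) = -230*7367 = -1694410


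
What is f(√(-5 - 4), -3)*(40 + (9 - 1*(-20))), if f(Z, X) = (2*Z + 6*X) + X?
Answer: -1449 + 414*I ≈ -1449.0 + 414.0*I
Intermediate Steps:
f(Z, X) = 2*Z + 7*X
f(√(-5 - 4), -3)*(40 + (9 - 1*(-20))) = (2*√(-5 - 4) + 7*(-3))*(40 + (9 - 1*(-20))) = (2*√(-9) - 21)*(40 + (9 + 20)) = (2*(3*I) - 21)*(40 + 29) = (6*I - 21)*69 = (-21 + 6*I)*69 = -1449 + 414*I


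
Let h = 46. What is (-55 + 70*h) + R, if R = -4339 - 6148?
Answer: -7322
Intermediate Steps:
R = -10487
(-55 + 70*h) + R = (-55 + 70*46) - 10487 = (-55 + 3220) - 10487 = 3165 - 10487 = -7322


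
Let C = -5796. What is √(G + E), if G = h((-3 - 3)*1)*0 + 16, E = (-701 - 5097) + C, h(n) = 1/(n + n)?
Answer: I*√11578 ≈ 107.6*I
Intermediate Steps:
h(n) = 1/(2*n)
E = -11594 (E = (-701 - 5097) - 5796 = -5798 - 5796 = -11594)
G = 16 (G = (1/(2*(((-3 - 3)*1))))*0 + 16 = (1/(2*((-6*1))))*0 + 16 = ((½)/(-6))*0 + 16 = ((½)*(-⅙))*0 + 16 = -1/12*0 + 16 = 0 + 16 = 16)
√(G + E) = √(16 - 11594) = √(-11578) = I*√11578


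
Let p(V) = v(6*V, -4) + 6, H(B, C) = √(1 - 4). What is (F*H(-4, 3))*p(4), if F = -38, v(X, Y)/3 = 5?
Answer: -798*I*√3 ≈ -1382.2*I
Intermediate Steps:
v(X, Y) = 15 (v(X, Y) = 3*5 = 15)
H(B, C) = I*√3 (H(B, C) = √(-3) = I*√3)
p(V) = 21 (p(V) = 15 + 6 = 21)
(F*H(-4, 3))*p(4) = -38*I*√3*21 = -798*I*√3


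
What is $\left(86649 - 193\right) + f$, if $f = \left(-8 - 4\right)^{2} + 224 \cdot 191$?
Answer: $129384$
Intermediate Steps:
$f = 42928$ ($f = \left(-12\right)^{2} + 42784 = 144 + 42784 = 42928$)
$\left(86649 - 193\right) + f = \left(86649 - 193\right) + 42928 = 86456 + 42928 = 129384$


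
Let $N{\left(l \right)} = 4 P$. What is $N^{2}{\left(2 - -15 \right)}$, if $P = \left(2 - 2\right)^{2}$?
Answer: $0$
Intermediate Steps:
$P = 0$ ($P = 0^{2} = 0$)
$N{\left(l \right)} = 0$ ($N{\left(l \right)} = 4 \cdot 0 = 0$)
$N^{2}{\left(2 - -15 \right)} = 0^{2} = 0$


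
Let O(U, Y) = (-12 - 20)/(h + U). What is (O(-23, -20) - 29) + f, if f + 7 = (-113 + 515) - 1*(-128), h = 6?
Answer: 8430/17 ≈ 495.88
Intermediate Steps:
f = 523 (f = -7 + ((-113 + 515) - 1*(-128)) = -7 + (402 + 128) = -7 + 530 = 523)
O(U, Y) = -32/(6 + U) (O(U, Y) = (-12 - 20)/(6 + U) = -32/(6 + U))
(O(-23, -20) - 29) + f = (-32/(6 - 23) - 29) + 523 = (-32/(-17) - 29) + 523 = (-32*(-1/17) - 29) + 523 = (32/17 - 29) + 523 = -461/17 + 523 = 8430/17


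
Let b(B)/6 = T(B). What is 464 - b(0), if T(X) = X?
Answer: 464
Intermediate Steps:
b(B) = 6*B
464 - b(0) = 464 - 6*0 = 464 - 1*0 = 464 + 0 = 464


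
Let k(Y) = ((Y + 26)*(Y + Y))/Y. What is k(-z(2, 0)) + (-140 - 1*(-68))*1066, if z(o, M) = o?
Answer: -76704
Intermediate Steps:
k(Y) = 52 + 2*Y (k(Y) = ((26 + Y)*(2*Y))/Y = (2*Y*(26 + Y))/Y = 52 + 2*Y)
k(-z(2, 0)) + (-140 - 1*(-68))*1066 = (52 + 2*(-1*2)) + (-140 - 1*(-68))*1066 = (52 + 2*(-2)) + (-140 + 68)*1066 = (52 - 4) - 72*1066 = 48 - 76752 = -76704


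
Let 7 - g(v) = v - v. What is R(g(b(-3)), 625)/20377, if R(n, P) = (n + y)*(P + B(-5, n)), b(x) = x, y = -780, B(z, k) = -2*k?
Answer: -472303/20377 ≈ -23.178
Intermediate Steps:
g(v) = 7 (g(v) = 7 - (v - v) = 7 - 1*0 = 7 + 0 = 7)
R(n, P) = (-780 + n)*(P - 2*n) (R(n, P) = (n - 780)*(P - 2*n) = (-780 + n)*(P - 2*n))
R(g(b(-3)), 625)/20377 = (-780*625 - 2*7² + 1560*7 + 625*7)/20377 = (-487500 - 2*49 + 10920 + 4375)*(1/20377) = (-487500 - 98 + 10920 + 4375)*(1/20377) = -472303*1/20377 = -472303/20377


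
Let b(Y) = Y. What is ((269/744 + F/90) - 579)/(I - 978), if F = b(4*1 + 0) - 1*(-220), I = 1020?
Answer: -918547/66960 ≈ -13.718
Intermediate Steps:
F = 224 (F = (4*1 + 0) - 1*(-220) = (4 + 0) + 220 = 4 + 220 = 224)
((269/744 + F/90) - 579)/(I - 978) = ((269/744 + 224/90) - 579)/(1020 - 978) = ((269*(1/744) + 224*(1/90)) - 579)/42 = ((269/744 + 112/45) - 579)*(1/42) = (31811/11160 - 579)*(1/42) = -6429829/11160*1/42 = -918547/66960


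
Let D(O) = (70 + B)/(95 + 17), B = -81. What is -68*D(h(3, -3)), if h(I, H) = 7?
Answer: 187/28 ≈ 6.6786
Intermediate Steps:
D(O) = -11/112 (D(O) = (70 - 81)/(95 + 17) = -11/112)
-68*D(h(3, -3)) = -68*(-11/112) = 187/28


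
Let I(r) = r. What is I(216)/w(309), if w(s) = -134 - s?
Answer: -216/443 ≈ -0.48758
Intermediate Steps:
I(216)/w(309) = 216/(-134 - 1*309) = 216/(-134 - 309) = 216/(-443) = 216*(-1/443) = -216/443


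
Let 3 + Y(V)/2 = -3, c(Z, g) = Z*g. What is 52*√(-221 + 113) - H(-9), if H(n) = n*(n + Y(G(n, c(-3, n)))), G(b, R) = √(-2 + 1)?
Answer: -189 + 312*I*√3 ≈ -189.0 + 540.4*I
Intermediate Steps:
G(b, R) = I (G(b, R) = √(-1) = I)
Y(V) = -12 (Y(V) = -6 + 2*(-3) = -6 - 6 = -12)
H(n) = n*(-12 + n) (H(n) = n*(n - 12) = n*(-12 + n))
52*√(-221 + 113) - H(-9) = 52*√(-221 + 113) - (-9)*(-12 - 9) = 52*√(-108) - (-9)*(-21) = 52*(6*I*√3) - 1*189 = 312*I*√3 - 189 = -189 + 312*I*√3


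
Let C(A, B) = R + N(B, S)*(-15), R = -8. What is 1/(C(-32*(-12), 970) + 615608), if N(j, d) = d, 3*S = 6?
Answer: 1/615570 ≈ 1.6245e-6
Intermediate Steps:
S = 2 (S = (⅓)*6 = 2)
C(A, B) = -38 (C(A, B) = -8 + 2*(-15) = -8 - 30 = -38)
1/(C(-32*(-12), 970) + 615608) = 1/(-38 + 615608) = 1/615570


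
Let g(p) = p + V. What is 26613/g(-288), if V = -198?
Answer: -2957/54 ≈ -54.759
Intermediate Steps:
g(p) = -198 + p (g(p) = p - 198 = -198 + p)
26613/g(-288) = 26613/(-198 - 288) = 26613/(-486) = 26613*(-1/486) = -2957/54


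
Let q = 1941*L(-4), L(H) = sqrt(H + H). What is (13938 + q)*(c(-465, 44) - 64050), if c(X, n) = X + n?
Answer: -898596798 - 250276422*I*sqrt(2) ≈ -8.986e+8 - 3.5394e+8*I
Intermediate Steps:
L(H) = sqrt(2)*sqrt(H) (L(H) = sqrt(2*H) = sqrt(2)*sqrt(H))
q = 3882*I*sqrt(2) (q = 1941*(sqrt(2)*sqrt(-4)) = 1941*(sqrt(2)*(2*I)) = 1941*(2*I*sqrt(2)) = 3882*I*sqrt(2) ≈ 5490.0*I)
(13938 + q)*(c(-465, 44) - 64050) = (13938 + 3882*I*sqrt(2))*((-465 + 44) - 64050) = (13938 + 3882*I*sqrt(2))*(-421 - 64050) = (13938 + 3882*I*sqrt(2))*(-64471) = -898596798 - 250276422*I*sqrt(2)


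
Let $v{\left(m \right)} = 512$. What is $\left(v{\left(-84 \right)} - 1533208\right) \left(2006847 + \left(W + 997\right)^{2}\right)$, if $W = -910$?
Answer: $-3087487345536$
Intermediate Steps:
$\left(v{\left(-84 \right)} - 1533208\right) \left(2006847 + \left(W + 997\right)^{2}\right) = \left(512 - 1533208\right) \left(2006847 + \left(-910 + 997\right)^{2}\right) = - 1532696 \left(2006847 + 87^{2}\right) = - 1532696 \left(2006847 + 7569\right) = \left(-1532696\right) 2014416 = -3087487345536$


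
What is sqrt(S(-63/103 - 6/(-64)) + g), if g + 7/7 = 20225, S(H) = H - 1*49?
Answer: sqrt(13697989158)/824 ≈ 142.04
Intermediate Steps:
S(H) = -49 + H (S(H) = H - 49 = -49 + H)
g = 20224 (g = -1 + 20225 = 20224)
sqrt(S(-63/103 - 6/(-64)) + g) = sqrt((-49 + (-63/103 - 6/(-64))) + 20224) = sqrt((-49 + (-63*1/103 - 6*(-1/64))) + 20224) = sqrt((-49 + (-63/103 + 3/32)) + 20224) = sqrt((-49 - 1707/3296) + 20224) = sqrt(-163211/3296 + 20224) = sqrt(66495093/3296) = sqrt(13697989158)/824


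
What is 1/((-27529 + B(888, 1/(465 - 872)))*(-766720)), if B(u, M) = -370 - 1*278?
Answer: 1/21603869440 ≈ 4.6288e-11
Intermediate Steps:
B(u, M) = -648 (B(u, M) = -370 - 278 = -648)
1/((-27529 + B(888, 1/(465 - 872)))*(-766720)) = 1/(-27529 - 648*(-766720)) = -1/766720/(-28177) = -1/28177*(-1/766720) = 1/21603869440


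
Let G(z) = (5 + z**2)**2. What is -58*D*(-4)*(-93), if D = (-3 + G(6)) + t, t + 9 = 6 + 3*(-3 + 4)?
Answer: -36204528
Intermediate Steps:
t = 0 (t = -9 + (6 + 3*(-3 + 4)) = -9 + (6 + 3*1) = -9 + (6 + 3) = -9 + 9 = 0)
D = 1678 (D = (-3 + (5 + 6**2)**2) + 0 = (-3 + (5 + 36)**2) + 0 = (-3 + 41**2) + 0 = (-3 + 1681) + 0 = 1678 + 0 = 1678)
-58*D*(-4)*(-93) = -97324*(-4)*(-93) = -58*(-6712)*(-93) = 389296*(-93) = -36204528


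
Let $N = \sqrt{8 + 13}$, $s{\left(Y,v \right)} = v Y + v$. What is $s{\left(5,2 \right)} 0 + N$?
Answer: $\sqrt{21} \approx 4.5826$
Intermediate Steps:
$s{\left(Y,v \right)} = v + Y v$ ($s{\left(Y,v \right)} = Y v + v = v + Y v$)
$N = \sqrt{21} \approx 4.5826$
$s{\left(5,2 \right)} 0 + N = 2 \left(1 + 5\right) 0 + \sqrt{21} = 2 \cdot 6 \cdot 0 + \sqrt{21} = 12 \cdot 0 + \sqrt{21} = 0 + \sqrt{21} = \sqrt{21}$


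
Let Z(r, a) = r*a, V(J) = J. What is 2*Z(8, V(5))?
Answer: 80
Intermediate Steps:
Z(r, a) = a*r
2*Z(8, V(5)) = 2*(5*8) = 2*40 = 80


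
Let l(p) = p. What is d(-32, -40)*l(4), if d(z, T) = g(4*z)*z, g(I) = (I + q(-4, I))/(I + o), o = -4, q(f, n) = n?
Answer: -8192/33 ≈ -248.24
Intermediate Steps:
g(I) = 2*I/(-4 + I) (g(I) = (I + I)/(I - 4) = (2*I)/(-4 + I) = 2*I/(-4 + I))
d(z, T) = 8*z²/(-4 + 4*z) (d(z, T) = (2*(4*z)/(-4 + 4*z))*z = (8*z/(-4 + 4*z))*z = 8*z²/(-4 + 4*z))
d(-32, -40)*l(4) = (2*(-32)²/(-1 - 32))*4 = (2*1024/(-33))*4 = (2*1024*(-1/33))*4 = -2048/33*4 = -8192/33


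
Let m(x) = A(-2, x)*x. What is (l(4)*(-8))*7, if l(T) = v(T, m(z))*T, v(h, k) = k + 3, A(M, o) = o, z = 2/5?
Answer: -17696/25 ≈ -707.84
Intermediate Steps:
z = ⅖ (z = 2*(⅕) = ⅖ ≈ 0.40000)
m(x) = x² (m(x) = x*x = x²)
v(h, k) = 3 + k
l(T) = 79*T/25 (l(T) = (3 + (⅖)²)*T = (3 + 4/25)*T = 79*T/25)
(l(4)*(-8))*7 = (((79/25)*4)*(-8))*7 = ((316/25)*(-8))*7 = -2528/25*7 = -17696/25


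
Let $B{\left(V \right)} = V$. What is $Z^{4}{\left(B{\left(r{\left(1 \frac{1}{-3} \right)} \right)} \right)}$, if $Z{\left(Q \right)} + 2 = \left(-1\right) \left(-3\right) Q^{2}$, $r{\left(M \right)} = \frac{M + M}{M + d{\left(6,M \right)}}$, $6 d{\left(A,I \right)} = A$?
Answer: $1$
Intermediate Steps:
$d{\left(A,I \right)} = \frac{A}{6}$
$r{\left(M \right)} = \frac{2 M}{1 + M}$ ($r{\left(M \right)} = \frac{M + M}{M + \frac{1}{6} \cdot 6} = \frac{2 M}{M + 1} = \frac{2 M}{1 + M}$)
$Z{\left(Q \right)} = -2 + 3 Q^{2}$ ($Z{\left(Q \right)} = -2 + \left(-1\right) \left(-3\right) Q^{2} = -2 + 3 Q^{2}$)
$Z^{4}{\left(B{\left(r{\left(1 \frac{1}{-3} \right)} \right)} \right)} = \left(-2 + 3 \left(\frac{2 \cdot 1 \frac{1}{-3}}{1 + 1 \frac{1}{-3}}\right)^{2}\right)^{4} = \left(-2 + 3 \left(\frac{2 \cdot 1 \left(- \frac{1}{3}\right)}{1 + 1 \left(- \frac{1}{3}\right)}\right)^{2}\right)^{4} = \left(-2 + 3 \left(2 \left(- \frac{1}{3}\right) \frac{1}{1 - \frac{1}{3}}\right)^{2}\right)^{4} = \left(-2 + 3 \left(2 \left(- \frac{1}{3}\right) \frac{1}{\frac{2}{3}}\right)^{2}\right)^{4} = \left(-2 + 3 \left(2 \left(- \frac{1}{3}\right) \frac{3}{2}\right)^{2}\right)^{4} = \left(-2 + 3 \left(-1\right)^{2}\right)^{4} = \left(-2 + 3 \cdot 1\right)^{4} = \left(-2 + 3\right)^{4} = 1^{4} = 1$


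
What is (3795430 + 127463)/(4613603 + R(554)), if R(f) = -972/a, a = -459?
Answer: 66689181/78431287 ≈ 0.85029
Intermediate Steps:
R(f) = 36/17 (R(f) = -972/(-459) = -972*(-1/459) = 36/17)
(3795430 + 127463)/(4613603 + R(554)) = (3795430 + 127463)/(4613603 + 36/17) = 3922893/(78431287/17) = 3922893*(17/78431287) = 66689181/78431287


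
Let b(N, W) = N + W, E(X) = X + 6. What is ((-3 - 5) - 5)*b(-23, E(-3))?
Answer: 260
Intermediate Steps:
E(X) = 6 + X
((-3 - 5) - 5)*b(-23, E(-3)) = ((-3 - 5) - 5)*(-23 + (6 - 3)) = (-8 - 5)*(-23 + 3) = -13*(-20) = 260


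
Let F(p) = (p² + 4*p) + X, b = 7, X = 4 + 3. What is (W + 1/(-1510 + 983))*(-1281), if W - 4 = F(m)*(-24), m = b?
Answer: 1358276325/527 ≈ 2.5774e+6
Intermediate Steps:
X = 7
m = 7
F(p) = 7 + p² + 4*p (F(p) = (p² + 4*p) + 7 = 7 + p² + 4*p)
W = -2012 (W = 4 + (7 + 7² + 4*7)*(-24) = 4 + (7 + 49 + 28)*(-24) = 4 + 84*(-24) = 4 - 2016 = -2012)
(W + 1/(-1510 + 983))*(-1281) = (-2012 + 1/(-1510 + 983))*(-1281) = (-2012 + 1/(-527))*(-1281) = (-2012 - 1/527)*(-1281) = -1060325/527*(-1281) = 1358276325/527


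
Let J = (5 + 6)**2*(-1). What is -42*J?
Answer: 5082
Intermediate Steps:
J = -121 (J = 11**2*(-1) = 121*(-1) = -121)
-42*J = -42*(-121) = 5082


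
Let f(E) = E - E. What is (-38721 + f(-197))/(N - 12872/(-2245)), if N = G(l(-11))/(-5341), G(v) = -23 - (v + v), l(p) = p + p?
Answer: -66326556135/9814601 ≈ -6757.9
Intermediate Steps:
f(E) = 0
l(p) = 2*p
G(v) = -23 - 2*v
N = -3/763 (N = (-23 - 4*(-11))/(-5341) = (-23 - 2*(-22))*(-1/5341) = (-23 + 44)*(-1/5341) = 21*(-1/5341) = -3/763 ≈ -0.0039319)
(-38721 + f(-197))/(N - 12872/(-2245)) = (-38721 + 0)/(-3/763 - 12872/(-2245)) = -38721/(-3/763 - 12872*(-1/2245)) = -38721/(-3/763 + 12872/2245) = -38721/9814601/1712935 = -38721*1712935/9814601 = -66326556135/9814601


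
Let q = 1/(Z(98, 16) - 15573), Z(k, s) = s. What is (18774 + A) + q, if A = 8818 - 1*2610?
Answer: 388644973/15557 ≈ 24982.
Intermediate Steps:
A = 6208 (A = 8818 - 2610 = 6208)
q = -1/15557 (q = 1/(16 - 15573) = 1/(-15557) = -1/15557 ≈ -6.4280e-5)
(18774 + A) + q = (18774 + 6208) - 1/15557 = 24982 - 1/15557 = 388644973/15557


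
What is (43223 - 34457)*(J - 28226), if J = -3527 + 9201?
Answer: -197690832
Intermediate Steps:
J = 5674
(43223 - 34457)*(J - 28226) = (43223 - 34457)*(5674 - 28226) = 8766*(-22552) = -197690832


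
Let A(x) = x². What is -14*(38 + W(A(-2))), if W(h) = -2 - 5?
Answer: -434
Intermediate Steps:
W(h) = -7
-14*(38 + W(A(-2))) = -14*(38 - 7) = -14*31 = -434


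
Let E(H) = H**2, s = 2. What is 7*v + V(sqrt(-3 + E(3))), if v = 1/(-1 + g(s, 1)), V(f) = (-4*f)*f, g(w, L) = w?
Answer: -17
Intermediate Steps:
V(f) = -4*f**2
v = 1 (v = 1/(-1 + 2) = 1/1 = 1)
7*v + V(sqrt(-3 + E(3))) = 7*1 - 4*(sqrt(-3 + 3**2))**2 = 7 - 4*(sqrt(-3 + 9))**2 = 7 - 4*(sqrt(6))**2 = 7 - 4*6 = 7 - 24 = -17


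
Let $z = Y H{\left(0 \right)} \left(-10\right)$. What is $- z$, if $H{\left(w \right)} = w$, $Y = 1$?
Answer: $0$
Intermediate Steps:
$z = 0$ ($z = 1 \cdot 0 \left(-10\right) = 0 \left(-10\right) = 0$)
$- z = \left(-1\right) 0 = 0$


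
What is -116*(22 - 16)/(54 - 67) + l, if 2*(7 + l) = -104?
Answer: -71/13 ≈ -5.4615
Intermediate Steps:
l = -59 (l = -7 + (½)*(-104) = -7 - 52 = -59)
-116*(22 - 16)/(54 - 67) + l = -116*(22 - 16)/(54 - 67) - 59 = -696/(-13) - 59 = -696*(-1)/13 - 59 = -116*(-6/13) - 59 = 696/13 - 59 = -71/13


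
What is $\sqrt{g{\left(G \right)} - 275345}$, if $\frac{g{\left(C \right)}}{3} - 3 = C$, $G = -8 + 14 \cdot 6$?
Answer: $2 i \sqrt{68777} \approx 524.51 i$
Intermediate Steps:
$G = 76$ ($G = -8 + 84 = 76$)
$g{\left(C \right)} = 9 + 3 C$
$\sqrt{g{\left(G \right)} - 275345} = \sqrt{\left(9 + 3 \cdot 76\right) - 275345} = \sqrt{\left(9 + 228\right) - 275345} = \sqrt{237 - 275345} = \sqrt{-275108} = 2 i \sqrt{68777}$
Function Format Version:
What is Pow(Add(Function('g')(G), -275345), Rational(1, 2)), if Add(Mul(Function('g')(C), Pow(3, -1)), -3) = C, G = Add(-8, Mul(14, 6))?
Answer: Mul(2, I, Pow(68777, Rational(1, 2))) ≈ Mul(524.51, I)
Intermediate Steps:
G = 76 (G = Add(-8, 84) = 76)
Function('g')(C) = Add(9, Mul(3, C))
Pow(Add(Function('g')(G), -275345), Rational(1, 2)) = Pow(Add(Add(9, Mul(3, 76)), -275345), Rational(1, 2)) = Pow(Add(Add(9, 228), -275345), Rational(1, 2)) = Pow(Add(237, -275345), Rational(1, 2)) = Pow(-275108, Rational(1, 2)) = Mul(2, I, Pow(68777, Rational(1, 2)))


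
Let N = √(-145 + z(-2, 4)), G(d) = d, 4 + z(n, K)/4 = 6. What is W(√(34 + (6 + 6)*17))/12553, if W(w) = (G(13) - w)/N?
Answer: I*√137*(-13 + √238)/1719761 ≈ 1.652e-5*I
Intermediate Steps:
z(n, K) = 8 (z(n, K) = -16 + 4*6 = -16 + 24 = 8)
N = I*√137 (N = √(-145 + 8) = √(-137) = I*√137 ≈ 11.705*I)
W(w) = -I*√137*(13 - w)/137 (W(w) = (13 - w)/((I*√137)) = (13 - w)*(-I*√137/137) = -I*√137*(13 - w)/137)
W(√(34 + (6 + 6)*17))/12553 = (I*√137*(-13 + √(34 + (6 + 6)*17))/137)/12553 = (I*√137*(-13 + √(34 + 12*17))/137)*(1/12553) = (I*√137*(-13 + √(34 + 204))/137)*(1/12553) = (I*√137*(-13 + √238)/137)*(1/12553) = I*√137*(-13 + √238)/1719761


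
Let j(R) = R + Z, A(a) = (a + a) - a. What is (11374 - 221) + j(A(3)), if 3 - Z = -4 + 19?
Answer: 11144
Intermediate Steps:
A(a) = a (A(a) = 2*a - a = a)
Z = -12 (Z = 3 - (-4 + 19) = 3 - 1*15 = 3 - 15 = -12)
j(R) = -12 + R (j(R) = R - 12 = -12 + R)
(11374 - 221) + j(A(3)) = (11374 - 221) + (-12 + 3) = 11153 - 9 = 11144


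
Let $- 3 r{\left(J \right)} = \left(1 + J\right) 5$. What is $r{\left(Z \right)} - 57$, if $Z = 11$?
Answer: $-77$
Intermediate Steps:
$r{\left(J \right)} = - \frac{5}{3} - \frac{5 J}{3}$ ($r{\left(J \right)} = - \frac{\left(1 + J\right) 5}{3} = - \frac{5 + 5 J}{3} = - \frac{5}{3} - \frac{5 J}{3}$)
$r{\left(Z \right)} - 57 = \left(- \frac{5}{3} - \frac{55}{3}\right) - 57 = -20 - 57 = -77$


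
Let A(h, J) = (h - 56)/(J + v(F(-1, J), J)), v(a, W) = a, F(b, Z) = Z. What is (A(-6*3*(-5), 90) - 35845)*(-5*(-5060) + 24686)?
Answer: -8958693641/5 ≈ -1.7917e+9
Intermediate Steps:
A(h, J) = (-56 + h)/(2*J) (A(h, J) = (h - 56)/(J + J) = (-56 + h)/((2*J)) = (-56 + h)*(1/(2*J)) = (-56 + h)/(2*J))
(A(-6*3*(-5), 90) - 35845)*(-5*(-5060) + 24686) = ((½)*(-56 - 6*3*(-5))/90 - 35845)*(-5*(-5060) + 24686) = ((½)*(1/90)*(-56 - 18*(-5)) - 35845)*(25300 + 24686) = ((½)*(1/90)*(-56 + 90) - 35845)*49986 = ((½)*(1/90)*34 - 35845)*49986 = (17/90 - 35845)*49986 = -3226033/90*49986 = -8958693641/5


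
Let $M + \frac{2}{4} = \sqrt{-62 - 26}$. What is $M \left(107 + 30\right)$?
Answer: $- \frac{137}{2} + 274 i \sqrt{22} \approx -68.5 + 1285.2 i$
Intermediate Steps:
$M = - \frac{1}{2} + 2 i \sqrt{22}$ ($M = - \frac{1}{2} + \sqrt{-62 - 26} = - \frac{1}{2} + \sqrt{-88} = - \frac{1}{2} + 2 i \sqrt{22} \approx -0.5 + 9.3808 i$)
$M \left(107 + 30\right) = \left(- \frac{1}{2} + 2 i \sqrt{22}\right) \left(107 + 30\right) = \left(- \frac{1}{2} + 2 i \sqrt{22}\right) 137 = - \frac{137}{2} + 274 i \sqrt{22}$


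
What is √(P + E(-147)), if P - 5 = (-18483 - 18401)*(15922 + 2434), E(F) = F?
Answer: I*√677042846 ≈ 26020.0*I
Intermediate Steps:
P = -677042699 (P = 5 + (-18483 - 18401)*(15922 + 2434) = 5 - 36884*18356 = 5 - 677042704 = -677042699)
√(P + E(-147)) = √(-677042699 - 147) = √(-677042846) = I*√677042846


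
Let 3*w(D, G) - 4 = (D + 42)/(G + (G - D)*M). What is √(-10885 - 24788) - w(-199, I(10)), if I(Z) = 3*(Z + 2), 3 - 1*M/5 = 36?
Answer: -155113/116217 + I*√35673 ≈ -1.3347 + 188.87*I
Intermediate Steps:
M = -165 (M = 15 - 5*36 = 15 - 180 = -165)
I(Z) = 6 + 3*Z (I(Z) = 3*(2 + Z) = 6 + 3*Z)
w(D, G) = 4/3 + (42 + D)/(3*(-164*G + 165*D)) (w(D, G) = 4/3 + ((D + 42)/(G + (G - D)*(-165)))/3 = 4/3 + ((42 + D)/(G + (-165*G + 165*D)))/3 = 4/3 + ((42 + D)/(-164*G + 165*D))/3 = 4/3 + (42 + D)/(3*(-164*G + 165*D)))
√(-10885 - 24788) - w(-199, I(10)) = √(-10885 - 24788) - (42 - 656*(6 + 3*10) + 661*(-199))/(3*(-164*(6 + 3*10) + 165*(-199))) = √(-35673) - (42 - 656*(6 + 30) - 131539)/(3*(-164*(6 + 30) - 32835)) = I*√35673 - (42 - 656*36 - 131539)/(3*(-164*36 - 32835)) = I*√35673 - (42 - 23616 - 131539)/(3*(-5904 - 32835)) = I*√35673 - (-155113)/(3*(-38739)) = I*√35673 - (-1)*(-155113)/(3*38739) = I*√35673 - 1*155113/116217 = I*√35673 - 155113/116217 = -155113/116217 + I*√35673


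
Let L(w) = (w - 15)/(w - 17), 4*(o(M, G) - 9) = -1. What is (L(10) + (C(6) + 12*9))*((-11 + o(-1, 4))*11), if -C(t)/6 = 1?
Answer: -71181/28 ≈ -2542.2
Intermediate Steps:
o(M, G) = 35/4 (o(M, G) = 9 + (¼)*(-1) = 9 - ¼ = 35/4)
C(t) = -6 (C(t) = -6*1 = -6)
L(w) = (-15 + w)/(-17 + w)
(L(10) + (C(6) + 12*9))*((-11 + o(-1, 4))*11) = ((-15 + 10)/(-17 + 10) + (-6 + 12*9))*((-11 + 35/4)*11) = (-5/(-7) + (-6 + 108))*(-9/4*11) = (-⅐*(-5) + 102)*(-99/4) = (5/7 + 102)*(-99/4) = (719/7)*(-99/4) = -71181/28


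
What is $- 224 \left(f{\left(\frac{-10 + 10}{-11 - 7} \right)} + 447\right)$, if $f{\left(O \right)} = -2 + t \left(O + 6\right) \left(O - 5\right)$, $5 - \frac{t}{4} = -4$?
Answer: $142240$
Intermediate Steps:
$t = 36$ ($t = 20 - -16 = 20 + 16 = 36$)
$f{\left(O \right)} = -2 + 36 \left(-5 + O\right) \left(6 + O\right)$ ($f{\left(O \right)} = -2 + 36 \left(O + 6\right) \left(O - 5\right) = -2 + 36 \left(6 + O\right) \left(-5 + O\right) = -2 + 36 \left(-5 + O\right) \left(6 + O\right)$)
$- 224 \left(f{\left(\frac{-10 + 10}{-11 - 7} \right)} + 447\right) = - 224 \left(\left(-1082 + 36 \frac{-10 + 10}{-11 - 7} + 36 \left(\frac{-10 + 10}{-11 - 7}\right)^{2}\right) + 447\right) = - 224 \left(\left(-1082 + 36 \frac{0}{-18} + 36 \left(\frac{0}{-18}\right)^{2}\right) + 447\right) = - 224 \left(\left(-1082 + 36 \cdot 0 \left(- \frac{1}{18}\right) + 36 \left(0 \left(- \frac{1}{18}\right)\right)^{2}\right) + 447\right) = - 224 \left(\left(-1082 + 36 \cdot 0 + 36 \cdot 0^{2}\right) + 447\right) = - 224 \left(\left(-1082 + 0 + 36 \cdot 0\right) + 447\right) = - 224 \left(\left(-1082 + 0 + 0\right) + 447\right) = - 224 \left(-1082 + 447\right) = \left(-224\right) \left(-635\right) = 142240$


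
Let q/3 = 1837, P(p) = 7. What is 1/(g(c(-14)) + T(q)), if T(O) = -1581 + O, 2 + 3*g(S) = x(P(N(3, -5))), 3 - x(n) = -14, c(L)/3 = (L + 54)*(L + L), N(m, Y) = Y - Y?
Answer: 1/3935 ≈ 0.00025413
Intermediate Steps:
N(m, Y) = 0
c(L) = 6*L*(54 + L) (c(L) = 3*((L + 54)*(L + L)) = 3*((54 + L)*(2*L)) = 3*(2*L*(54 + L)) = 6*L*(54 + L))
x(n) = 17 (x(n) = 3 - 1*(-14) = 3 + 14 = 17)
q = 5511 (q = 3*1837 = 5511)
g(S) = 5 (g(S) = -⅔ + (⅓)*17 = -⅔ + 17/3 = 5)
1/(g(c(-14)) + T(q)) = 1/(5 + (-1581 + 5511)) = 1/(5 + 3930) = 1/3935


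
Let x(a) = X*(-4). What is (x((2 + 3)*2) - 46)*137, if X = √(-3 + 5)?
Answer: -6302 - 548*√2 ≈ -7077.0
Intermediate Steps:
X = √2 ≈ 1.4142
x(a) = -4*√2 (x(a) = √2*(-4) = -4*√2)
(x((2 + 3)*2) - 46)*137 = (-4*√2 - 46)*137 = (-46 - 4*√2)*137 = -6302 - 548*√2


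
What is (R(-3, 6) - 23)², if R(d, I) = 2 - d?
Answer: 324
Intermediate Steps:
(R(-3, 6) - 23)² = ((2 - 1*(-3)) - 23)² = ((2 + 3) - 23)² = (5 - 23)² = (-18)² = 324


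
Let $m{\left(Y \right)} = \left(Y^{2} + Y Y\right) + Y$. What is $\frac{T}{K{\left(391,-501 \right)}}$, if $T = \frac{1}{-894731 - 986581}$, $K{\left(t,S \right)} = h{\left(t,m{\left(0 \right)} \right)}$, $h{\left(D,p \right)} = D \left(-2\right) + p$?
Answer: $\frac{1}{1471185984} \approx 6.7972 \cdot 10^{-10}$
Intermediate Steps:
$m{\left(Y \right)} = Y + 2 Y^{2}$ ($m{\left(Y \right)} = \left(Y^{2} + Y^{2}\right) + Y = 2 Y^{2} + Y = Y + 2 Y^{2}$)
$h{\left(D,p \right)} = p - 2 D$ ($h{\left(D,p \right)} = - 2 D + p = p - 2 D$)
$K{\left(t,S \right)} = - 2 t$ ($K{\left(t,S \right)} = 0 \left(1 + 2 \cdot 0\right) - 2 t = 0 \left(1 + 0\right) - 2 t = 0 \cdot 1 - 2 t = 0 - 2 t = - 2 t$)
$T = - \frac{1}{1881312}$ ($T = \frac{1}{-1881312} = - \frac{1}{1881312} \approx -5.3154 \cdot 10^{-7}$)
$\frac{T}{K{\left(391,-501 \right)}} = - \frac{1}{1881312 \left(\left(-2\right) 391\right)} = - \frac{1}{1881312 \left(-782\right)} = \left(- \frac{1}{1881312}\right) \left(- \frac{1}{782}\right) = \frac{1}{1471185984}$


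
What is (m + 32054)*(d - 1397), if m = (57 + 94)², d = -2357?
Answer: -205925670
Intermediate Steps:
m = 22801 (m = 151² = 22801)
(m + 32054)*(d - 1397) = (22801 + 32054)*(-2357 - 1397) = 54855*(-3754) = -205925670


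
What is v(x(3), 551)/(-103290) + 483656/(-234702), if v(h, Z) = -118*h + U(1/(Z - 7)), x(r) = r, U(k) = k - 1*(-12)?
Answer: -266008323133/129292637760 ≈ -2.0574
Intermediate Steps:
U(k) = 12 + k (U(k) = k + 12 = 12 + k)
v(h, Z) = 12 + 1/(-7 + Z) - 118*h (v(h, Z) = -118*h + (12 + 1/(Z - 7)) = -118*h + (12 + 1/(-7 + Z)) = 12 + 1/(-7 + Z) - 118*h)
v(x(3), 551)/(-103290) + 483656/(-234702) = ((1 + 2*(-7 + 551)*(6 - 59*3))/(-7 + 551))/(-103290) + 483656/(-234702) = ((1 + 2*544*(6 - 177))/544)*(-1/103290) + 483656*(-1/234702) = ((1 + 2*544*(-171))/544)*(-1/103290) - 241828/117351 = ((1 - 186048)/544)*(-1/103290) - 241828/117351 = ((1/544)*(-186047))*(-1/103290) - 241828/117351 = -186047/544*(-1/103290) - 241828/117351 = 186047/56189760 - 241828/117351 = -266008323133/129292637760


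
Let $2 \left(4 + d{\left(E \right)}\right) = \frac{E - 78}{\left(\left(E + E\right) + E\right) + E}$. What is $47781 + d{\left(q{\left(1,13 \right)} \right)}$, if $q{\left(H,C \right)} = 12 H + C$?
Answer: $\frac{9555347}{200} \approx 47777.0$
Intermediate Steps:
$q{\left(H,C \right)} = C + 12 H$
$d{\left(E \right)} = -4 + \frac{-78 + E}{8 E}$ ($d{\left(E \right)} = -4 + \frac{\left(E - 78\right) \frac{1}{\left(\left(E + E\right) + E\right) + E}}{2} = -4 + \frac{\left(-78 + E\right) \frac{1}{\left(2 E + E\right) + E}}{2} = -4 + \frac{\left(-78 + E\right) \frac{1}{3 E + E}}{2} = -4 + \frac{\left(-78 + E\right) \frac{1}{4 E}}{2} = -4 + \frac{\frac{1}{4} \frac{1}{E} \left(-78 + E\right)}{2} = -4 + \frac{-78 + E}{8 E}$)
$47781 + d{\left(q{\left(1,13 \right)} \right)} = 47781 + \frac{-78 - 31 \left(13 + 12 \cdot 1\right)}{8 \left(13 + 12 \cdot 1\right)} = 47781 + \frac{-78 - 31 \left(13 + 12\right)}{8 \left(13 + 12\right)} = 47781 + \frac{-78 - 775}{8 \cdot 25} = 47781 + \frac{1}{8} \cdot \frac{1}{25} \left(-78 - 775\right) = 47781 + \frac{1}{8} \cdot \frac{1}{25} \left(-853\right) = 47781 - \frac{853}{200} = \frac{9555347}{200}$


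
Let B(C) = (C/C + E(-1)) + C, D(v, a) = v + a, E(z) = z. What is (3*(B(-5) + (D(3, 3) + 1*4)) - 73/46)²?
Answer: 380689/2116 ≈ 179.91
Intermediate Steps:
D(v, a) = a + v
B(C) = C (B(C) = (C/C - 1) + C = (1 - 1) + C = 0 + C = C)
(3*(B(-5) + (D(3, 3) + 1*4)) - 73/46)² = (3*(-5 + ((3 + 3) + 1*4)) - 73/46)² = (3*(-5 + (6 + 4)) - 73*1/46)² = (3*(-5 + 10) - 73/46)² = (3*5 - 73/46)² = (15 - 73/46)² = (617/46)² = 380689/2116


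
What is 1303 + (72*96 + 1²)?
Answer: 8216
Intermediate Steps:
1303 + (72*96 + 1²) = 1303 + (6912 + 1) = 1303 + 6913 = 8216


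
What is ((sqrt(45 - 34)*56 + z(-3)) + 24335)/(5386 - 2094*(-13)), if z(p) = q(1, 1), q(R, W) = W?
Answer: 1521/2038 + 7*sqrt(11)/4076 ≈ 0.75202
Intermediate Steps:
z(p) = 1
((sqrt(45 - 34)*56 + z(-3)) + 24335)/(5386 - 2094*(-13)) = ((sqrt(45 - 34)*56 + 1) + 24335)/(5386 - 2094*(-13)) = ((sqrt(11)*56 + 1) + 24335)/(5386 - 349*(-78)) = ((56*sqrt(11) + 1) + 24335)/(5386 + 27222) = ((1 + 56*sqrt(11)) + 24335)/32608 = (24336 + 56*sqrt(11))*(1/32608) = 1521/2038 + 7*sqrt(11)/4076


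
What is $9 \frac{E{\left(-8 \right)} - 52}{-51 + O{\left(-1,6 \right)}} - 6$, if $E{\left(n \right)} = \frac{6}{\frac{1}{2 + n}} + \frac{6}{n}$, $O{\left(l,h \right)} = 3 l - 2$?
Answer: $\frac{1851}{224} \approx 8.2634$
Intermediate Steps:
$O{\left(l,h \right)} = -2 + 3 l$
$E{\left(n \right)} = 12 + 6 n + \frac{6}{n}$ ($E{\left(n \right)} = 6 \left(2 + n\right) + \frac{6}{n} = \left(12 + 6 n\right) + \frac{6}{n} = 12 + 6 n + \frac{6}{n}$)
$9 \frac{E{\left(-8 \right)} - 52}{-51 + O{\left(-1,6 \right)}} - 6 = 9 \frac{\left(12 + 6 \left(-8\right) + \frac{6}{-8}\right) - 52}{-51 + \left(-2 + 3 \left(-1\right)\right)} - 6 = 9 \frac{\left(12 - 48 + 6 \left(- \frac{1}{8}\right)\right) - 52}{-51 - 5} - 6 = 9 \frac{\left(12 - 48 - \frac{3}{4}\right) - 52}{-51 - 5} - 6 = 9 \frac{- \frac{147}{4} - 52}{-56} - 6 = 9 \left(\left(- \frac{355}{4}\right) \left(- \frac{1}{56}\right)\right) - 6 = 9 \cdot \frac{355}{224} - 6 = \frac{3195}{224} - 6 = \frac{1851}{224}$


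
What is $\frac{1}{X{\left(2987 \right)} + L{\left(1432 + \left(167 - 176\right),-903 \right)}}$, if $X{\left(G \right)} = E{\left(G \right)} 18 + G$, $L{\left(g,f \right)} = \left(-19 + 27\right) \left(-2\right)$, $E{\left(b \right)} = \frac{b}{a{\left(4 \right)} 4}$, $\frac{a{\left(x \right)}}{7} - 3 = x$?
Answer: $\frac{98}{318041} \approx 0.00030814$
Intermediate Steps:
$a{\left(x \right)} = 21 + 7 x$
$E{\left(b \right)} = \frac{b}{196}$ ($E{\left(b \right)} = \frac{b}{\left(21 + 7 \cdot 4\right) 4} = \frac{b}{\left(21 + 28\right) 4} = \frac{b}{49 \cdot 4} = \frac{b}{196}$)
$L{\left(g,f \right)} = -16$ ($L{\left(g,f \right)} = 8 \left(-2\right) = -16$)
$X{\left(G \right)} = \frac{107 G}{98}$ ($X{\left(G \right)} = \frac{G}{196} \cdot 18 + G = \frac{9 G}{98} + G = \frac{107 G}{98}$)
$\frac{1}{X{\left(2987 \right)} + L{\left(1432 + \left(167 - 176\right),-903 \right)}} = \frac{1}{\frac{107}{98} \cdot 2987 - 16} = \frac{1}{\frac{319609}{98} - 16} = \frac{1}{\frac{318041}{98}} = \frac{98}{318041}$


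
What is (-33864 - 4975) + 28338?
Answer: -10501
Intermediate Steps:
(-33864 - 4975) + 28338 = -38839 + 28338 = -10501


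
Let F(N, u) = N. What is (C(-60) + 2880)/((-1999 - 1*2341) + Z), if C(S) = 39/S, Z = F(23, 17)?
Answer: -57587/86340 ≈ -0.66698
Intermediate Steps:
Z = 23
(C(-60) + 2880)/((-1999 - 1*2341) + Z) = (39/(-60) + 2880)/((-1999 - 1*2341) + 23) = (39*(-1/60) + 2880)/((-1999 - 2341) + 23) = (-13/20 + 2880)/(-4340 + 23) = (57587/20)/(-4317) = (57587/20)*(-1/4317) = -57587/86340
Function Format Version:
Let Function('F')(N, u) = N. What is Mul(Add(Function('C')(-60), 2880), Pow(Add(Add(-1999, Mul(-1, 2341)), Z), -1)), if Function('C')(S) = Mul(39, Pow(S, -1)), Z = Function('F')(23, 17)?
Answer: Rational(-57587, 86340) ≈ -0.66698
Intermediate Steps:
Z = 23
Mul(Add(Function('C')(-60), 2880), Pow(Add(Add(-1999, Mul(-1, 2341)), Z), -1)) = Mul(Add(Mul(39, Pow(-60, -1)), 2880), Pow(Add(Add(-1999, Mul(-1, 2341)), 23), -1)) = Mul(Add(Mul(39, Rational(-1, 60)), 2880), Pow(Add(Add(-1999, -2341), 23), -1)) = Mul(Add(Rational(-13, 20), 2880), Pow(Add(-4340, 23), -1)) = Mul(Rational(57587, 20), Pow(-4317, -1)) = Mul(Rational(57587, 20), Rational(-1, 4317)) = Rational(-57587, 86340)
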